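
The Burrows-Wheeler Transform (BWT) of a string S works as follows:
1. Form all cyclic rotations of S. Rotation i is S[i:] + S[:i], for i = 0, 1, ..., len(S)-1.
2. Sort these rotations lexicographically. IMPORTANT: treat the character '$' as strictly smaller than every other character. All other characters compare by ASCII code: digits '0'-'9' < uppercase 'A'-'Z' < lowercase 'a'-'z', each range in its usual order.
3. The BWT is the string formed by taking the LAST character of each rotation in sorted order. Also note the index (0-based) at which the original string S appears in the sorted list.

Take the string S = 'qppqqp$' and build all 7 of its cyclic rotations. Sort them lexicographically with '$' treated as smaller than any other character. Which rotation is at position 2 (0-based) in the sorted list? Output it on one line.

All 7 rotations (rotation i = S[i:]+S[:i]):
  rot[0] = qppqqp$
  rot[1] = ppqqp$q
  rot[2] = pqqp$qp
  rot[3] = qqp$qpp
  rot[4] = qp$qppq
  rot[5] = p$qppqq
  rot[6] = $qppqqp
Sorted (with $ < everything):
  sorted[0] = $qppqqp
  sorted[1] = p$qppqq
  sorted[2] = ppqqp$q
  sorted[3] = pqqp$qp
  sorted[4] = qp$qppq
  sorted[5] = qppqqp$
  sorted[6] = qqp$qpp
sorted[2] = ppqqp$q

Answer: ppqqp$q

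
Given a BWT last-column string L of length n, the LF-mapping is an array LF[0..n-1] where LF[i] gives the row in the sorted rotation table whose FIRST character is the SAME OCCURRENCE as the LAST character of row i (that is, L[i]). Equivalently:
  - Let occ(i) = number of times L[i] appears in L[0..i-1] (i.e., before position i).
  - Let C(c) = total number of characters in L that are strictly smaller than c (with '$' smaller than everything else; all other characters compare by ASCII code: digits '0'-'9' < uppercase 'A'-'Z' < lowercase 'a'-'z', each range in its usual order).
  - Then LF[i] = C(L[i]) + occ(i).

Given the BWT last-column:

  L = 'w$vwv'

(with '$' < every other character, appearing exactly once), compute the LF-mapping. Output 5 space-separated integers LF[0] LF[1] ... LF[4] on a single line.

Char counts: '$':1, 'v':2, 'w':2
C (first-col start): C('$')=0, C('v')=1, C('w')=3
L[0]='w': occ=0, LF[0]=C('w')+0=3+0=3
L[1]='$': occ=0, LF[1]=C('$')+0=0+0=0
L[2]='v': occ=0, LF[2]=C('v')+0=1+0=1
L[3]='w': occ=1, LF[3]=C('w')+1=3+1=4
L[4]='v': occ=1, LF[4]=C('v')+1=1+1=2

Answer: 3 0 1 4 2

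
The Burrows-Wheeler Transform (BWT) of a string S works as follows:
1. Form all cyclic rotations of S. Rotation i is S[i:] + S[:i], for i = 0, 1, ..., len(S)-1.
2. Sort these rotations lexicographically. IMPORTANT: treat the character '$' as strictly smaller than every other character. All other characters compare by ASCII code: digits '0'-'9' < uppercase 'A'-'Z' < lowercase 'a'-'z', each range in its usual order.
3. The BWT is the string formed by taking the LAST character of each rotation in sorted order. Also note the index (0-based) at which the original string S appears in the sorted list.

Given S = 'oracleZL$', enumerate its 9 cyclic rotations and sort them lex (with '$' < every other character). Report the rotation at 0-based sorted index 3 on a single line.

Answer: acleZL$or

Derivation:
All 9 rotations (rotation i = S[i:]+S[:i]):
  rot[0] = oracleZL$
  rot[1] = racleZL$o
  rot[2] = acleZL$or
  rot[3] = cleZL$ora
  rot[4] = leZL$orac
  rot[5] = eZL$oracl
  rot[6] = ZL$oracle
  rot[7] = L$oracleZ
  rot[8] = $oracleZL
Sorted (with $ < everything):
  sorted[0] = $oracleZL
  sorted[1] = L$oracleZ
  sorted[2] = ZL$oracle
  sorted[3] = acleZL$or
  sorted[4] = cleZL$ora
  sorted[5] = eZL$oracl
  sorted[6] = leZL$orac
  sorted[7] = oracleZL$
  sorted[8] = racleZL$o
sorted[3] = acleZL$or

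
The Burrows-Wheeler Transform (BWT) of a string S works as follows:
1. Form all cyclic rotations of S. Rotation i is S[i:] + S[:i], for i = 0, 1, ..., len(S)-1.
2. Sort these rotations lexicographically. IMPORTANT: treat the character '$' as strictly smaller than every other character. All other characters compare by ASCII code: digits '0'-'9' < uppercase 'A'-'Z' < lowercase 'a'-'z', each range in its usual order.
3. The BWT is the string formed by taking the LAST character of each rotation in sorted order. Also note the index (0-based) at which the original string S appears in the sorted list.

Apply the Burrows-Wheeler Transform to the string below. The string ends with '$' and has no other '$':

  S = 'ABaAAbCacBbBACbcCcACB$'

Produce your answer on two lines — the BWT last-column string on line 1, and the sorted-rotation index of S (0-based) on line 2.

Answer: Ba$cBACbAcAbAcBCBACCab
2

Derivation:
All 22 rotations (rotation i = S[i:]+S[:i]):
  rot[0] = ABaAAbCacBbBACbcCcACB$
  rot[1] = BaAAbCacBbBACbcCcACB$A
  rot[2] = aAAbCacBbBACbcCcACB$AB
  rot[3] = AAbCacBbBACbcCcACB$ABa
  rot[4] = AbCacBbBACbcCcACB$ABaA
  rot[5] = bCacBbBACbcCcACB$ABaAA
  rot[6] = CacBbBACbcCcACB$ABaAAb
  rot[7] = acBbBACbcCcACB$ABaAAbC
  rot[8] = cBbBACbcCcACB$ABaAAbCa
  rot[9] = BbBACbcCcACB$ABaAAbCac
  rot[10] = bBACbcCcACB$ABaAAbCacB
  rot[11] = BACbcCcACB$ABaAAbCacBb
  rot[12] = ACbcCcACB$ABaAAbCacBbB
  rot[13] = CbcCcACB$ABaAAbCacBbBA
  rot[14] = bcCcACB$ABaAAbCacBbBAC
  rot[15] = cCcACB$ABaAAbCacBbBACb
  rot[16] = CcACB$ABaAAbCacBbBACbc
  rot[17] = cACB$ABaAAbCacBbBACbcC
  rot[18] = ACB$ABaAAbCacBbBACbcCc
  rot[19] = CB$ABaAAbCacBbBACbcCcA
  rot[20] = B$ABaAAbCacBbBACbcCcAC
  rot[21] = $ABaAAbCacBbBACbcCcACB
Sorted (with $ < everything):
  sorted[0] = $ABaAAbCacBbBACbcCcACB  (last char: 'B')
  sorted[1] = AAbCacBbBACbcCcACB$ABa  (last char: 'a')
  sorted[2] = ABaAAbCacBbBACbcCcACB$  (last char: '$')
  sorted[3] = ACB$ABaAAbCacBbBACbcCc  (last char: 'c')
  sorted[4] = ACbcCcACB$ABaAAbCacBbB  (last char: 'B')
  sorted[5] = AbCacBbBACbcCcACB$ABaA  (last char: 'A')
  sorted[6] = B$ABaAAbCacBbBACbcCcAC  (last char: 'C')
  sorted[7] = BACbcCcACB$ABaAAbCacBb  (last char: 'b')
  sorted[8] = BaAAbCacBbBACbcCcACB$A  (last char: 'A')
  sorted[9] = BbBACbcCcACB$ABaAAbCac  (last char: 'c')
  sorted[10] = CB$ABaAAbCacBbBACbcCcA  (last char: 'A')
  sorted[11] = CacBbBACbcCcACB$ABaAAb  (last char: 'b')
  sorted[12] = CbcCcACB$ABaAAbCacBbBA  (last char: 'A')
  sorted[13] = CcACB$ABaAAbCacBbBACbc  (last char: 'c')
  sorted[14] = aAAbCacBbBACbcCcACB$AB  (last char: 'B')
  sorted[15] = acBbBACbcCcACB$ABaAAbC  (last char: 'C')
  sorted[16] = bBACbcCcACB$ABaAAbCacB  (last char: 'B')
  sorted[17] = bCacBbBACbcCcACB$ABaAA  (last char: 'A')
  sorted[18] = bcCcACB$ABaAAbCacBbBAC  (last char: 'C')
  sorted[19] = cACB$ABaAAbCacBbBACbcC  (last char: 'C')
  sorted[20] = cBbBACbcCcACB$ABaAAbCa  (last char: 'a')
  sorted[21] = cCcACB$ABaAAbCacBbBACb  (last char: 'b')
Last column: Ba$cBACbAcAbAcBCBACCab
Original string S is at sorted index 2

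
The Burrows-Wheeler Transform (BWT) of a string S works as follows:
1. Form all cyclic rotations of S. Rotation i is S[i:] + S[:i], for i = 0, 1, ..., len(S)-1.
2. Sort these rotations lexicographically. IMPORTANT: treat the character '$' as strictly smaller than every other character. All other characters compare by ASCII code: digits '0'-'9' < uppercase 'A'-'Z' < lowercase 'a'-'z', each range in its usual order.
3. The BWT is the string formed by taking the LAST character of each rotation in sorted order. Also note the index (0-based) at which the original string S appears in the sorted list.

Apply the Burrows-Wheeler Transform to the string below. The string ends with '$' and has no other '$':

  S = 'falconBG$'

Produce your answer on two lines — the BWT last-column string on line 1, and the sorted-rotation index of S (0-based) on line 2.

All 9 rotations (rotation i = S[i:]+S[:i]):
  rot[0] = falconBG$
  rot[1] = alconBG$f
  rot[2] = lconBG$fa
  rot[3] = conBG$fal
  rot[4] = onBG$falc
  rot[5] = nBG$falco
  rot[6] = BG$falcon
  rot[7] = G$falconB
  rot[8] = $falconBG
Sorted (with $ < everything):
  sorted[0] = $falconBG  (last char: 'G')
  sorted[1] = BG$falcon  (last char: 'n')
  sorted[2] = G$falconB  (last char: 'B')
  sorted[3] = alconBG$f  (last char: 'f')
  sorted[4] = conBG$fal  (last char: 'l')
  sorted[5] = falconBG$  (last char: '$')
  sorted[6] = lconBG$fa  (last char: 'a')
  sorted[7] = nBG$falco  (last char: 'o')
  sorted[8] = onBG$falc  (last char: 'c')
Last column: GnBfl$aoc
Original string S is at sorted index 5

Answer: GnBfl$aoc
5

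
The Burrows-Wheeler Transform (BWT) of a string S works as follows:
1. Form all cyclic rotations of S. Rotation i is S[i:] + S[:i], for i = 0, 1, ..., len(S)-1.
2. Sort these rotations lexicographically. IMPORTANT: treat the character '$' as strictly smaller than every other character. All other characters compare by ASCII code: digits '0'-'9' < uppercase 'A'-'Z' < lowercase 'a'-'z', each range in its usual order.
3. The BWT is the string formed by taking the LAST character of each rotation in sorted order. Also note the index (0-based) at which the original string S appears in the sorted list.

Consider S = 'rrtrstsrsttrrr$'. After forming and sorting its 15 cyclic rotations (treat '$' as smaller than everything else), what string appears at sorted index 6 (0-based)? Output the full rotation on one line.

Answer: rsttrrr$rrtrsts

Derivation:
All 15 rotations (rotation i = S[i:]+S[:i]):
  rot[0] = rrtrstsrsttrrr$
  rot[1] = rtrstsrsttrrr$r
  rot[2] = trstsrsttrrr$rr
  rot[3] = rstsrsttrrr$rrt
  rot[4] = stsrsttrrr$rrtr
  rot[5] = tsrsttrrr$rrtrs
  rot[6] = srsttrrr$rrtrst
  rot[7] = rsttrrr$rrtrsts
  rot[8] = sttrrr$rrtrstsr
  rot[9] = ttrrr$rrtrstsrs
  rot[10] = trrr$rrtrstsrst
  rot[11] = rrr$rrtrstsrstt
  rot[12] = rr$rrtrstsrsttr
  rot[13] = r$rrtrstsrsttrr
  rot[14] = $rrtrstsrsttrrr
Sorted (with $ < everything):
  sorted[0] = $rrtrstsrsttrrr
  sorted[1] = r$rrtrstsrsttrr
  sorted[2] = rr$rrtrstsrsttr
  sorted[3] = rrr$rrtrstsrstt
  sorted[4] = rrtrstsrsttrrr$
  sorted[5] = rstsrsttrrr$rrt
  sorted[6] = rsttrrr$rrtrsts
  sorted[7] = rtrstsrsttrrr$r
  sorted[8] = srsttrrr$rrtrst
  sorted[9] = stsrsttrrr$rrtr
  sorted[10] = sttrrr$rrtrstsr
  sorted[11] = trrr$rrtrstsrst
  sorted[12] = trstsrsttrrr$rr
  sorted[13] = tsrsttrrr$rrtrs
  sorted[14] = ttrrr$rrtrstsrs
sorted[6] = rsttrrr$rrtrsts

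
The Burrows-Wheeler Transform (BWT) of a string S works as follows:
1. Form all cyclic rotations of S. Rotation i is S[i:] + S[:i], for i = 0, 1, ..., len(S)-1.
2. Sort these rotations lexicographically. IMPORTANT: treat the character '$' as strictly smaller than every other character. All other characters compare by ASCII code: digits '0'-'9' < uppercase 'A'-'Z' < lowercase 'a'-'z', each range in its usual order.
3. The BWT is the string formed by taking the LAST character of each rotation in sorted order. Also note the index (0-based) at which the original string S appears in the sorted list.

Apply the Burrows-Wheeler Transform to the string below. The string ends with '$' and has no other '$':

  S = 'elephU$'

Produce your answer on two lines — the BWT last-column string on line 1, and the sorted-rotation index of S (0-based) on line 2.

All 7 rotations (rotation i = S[i:]+S[:i]):
  rot[0] = elephU$
  rot[1] = lephU$e
  rot[2] = ephU$el
  rot[3] = phU$ele
  rot[4] = hU$elep
  rot[5] = U$eleph
  rot[6] = $elephU
Sorted (with $ < everything):
  sorted[0] = $elephU  (last char: 'U')
  sorted[1] = U$eleph  (last char: 'h')
  sorted[2] = elephU$  (last char: '$')
  sorted[3] = ephU$el  (last char: 'l')
  sorted[4] = hU$elep  (last char: 'p')
  sorted[5] = lephU$e  (last char: 'e')
  sorted[6] = phU$ele  (last char: 'e')
Last column: Uh$lpee
Original string S is at sorted index 2

Answer: Uh$lpee
2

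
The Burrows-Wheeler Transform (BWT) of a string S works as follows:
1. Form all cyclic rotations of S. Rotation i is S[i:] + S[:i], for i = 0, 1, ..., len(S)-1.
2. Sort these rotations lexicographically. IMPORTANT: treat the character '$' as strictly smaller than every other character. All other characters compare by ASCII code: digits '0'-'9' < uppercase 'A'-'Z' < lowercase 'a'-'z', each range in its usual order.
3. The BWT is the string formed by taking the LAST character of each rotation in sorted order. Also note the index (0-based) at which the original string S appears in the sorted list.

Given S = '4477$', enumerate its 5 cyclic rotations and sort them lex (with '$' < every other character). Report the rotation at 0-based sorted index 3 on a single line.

Answer: 7$447

Derivation:
All 5 rotations (rotation i = S[i:]+S[:i]):
  rot[0] = 4477$
  rot[1] = 477$4
  rot[2] = 77$44
  rot[3] = 7$447
  rot[4] = $4477
Sorted (with $ < everything):
  sorted[0] = $4477
  sorted[1] = 4477$
  sorted[2] = 477$4
  sorted[3] = 7$447
  sorted[4] = 77$44
sorted[3] = 7$447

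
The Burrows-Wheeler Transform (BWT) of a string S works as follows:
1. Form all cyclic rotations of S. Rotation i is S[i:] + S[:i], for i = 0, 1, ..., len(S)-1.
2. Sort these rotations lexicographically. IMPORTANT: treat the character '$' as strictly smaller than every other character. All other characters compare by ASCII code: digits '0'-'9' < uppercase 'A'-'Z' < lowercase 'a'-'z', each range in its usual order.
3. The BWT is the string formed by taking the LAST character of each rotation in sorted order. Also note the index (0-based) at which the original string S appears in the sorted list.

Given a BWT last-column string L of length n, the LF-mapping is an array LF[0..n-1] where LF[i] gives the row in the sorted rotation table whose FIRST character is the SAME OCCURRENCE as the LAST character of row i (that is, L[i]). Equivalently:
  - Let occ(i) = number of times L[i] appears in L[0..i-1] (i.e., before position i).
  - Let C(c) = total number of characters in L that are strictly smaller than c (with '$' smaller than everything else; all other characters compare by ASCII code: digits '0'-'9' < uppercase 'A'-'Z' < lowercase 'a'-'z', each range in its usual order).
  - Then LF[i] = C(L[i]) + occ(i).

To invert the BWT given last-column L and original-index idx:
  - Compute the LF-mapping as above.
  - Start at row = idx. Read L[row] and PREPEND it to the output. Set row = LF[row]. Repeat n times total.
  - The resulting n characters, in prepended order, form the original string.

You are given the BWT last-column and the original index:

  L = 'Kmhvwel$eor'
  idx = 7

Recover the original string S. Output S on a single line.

Answer: overwhelmK$

Derivation:
LF mapping: 1 6 4 9 10 2 5 0 3 7 8
Walk LF starting at row 7, prepending L[row]:
  step 1: row=7, L[7]='$', prepend. Next row=LF[7]=0
  step 2: row=0, L[0]='K', prepend. Next row=LF[0]=1
  step 3: row=1, L[1]='m', prepend. Next row=LF[1]=6
  step 4: row=6, L[6]='l', prepend. Next row=LF[6]=5
  step 5: row=5, L[5]='e', prepend. Next row=LF[5]=2
  step 6: row=2, L[2]='h', prepend. Next row=LF[2]=4
  step 7: row=4, L[4]='w', prepend. Next row=LF[4]=10
  step 8: row=10, L[10]='r', prepend. Next row=LF[10]=8
  step 9: row=8, L[8]='e', prepend. Next row=LF[8]=3
  step 10: row=3, L[3]='v', prepend. Next row=LF[3]=9
  step 11: row=9, L[9]='o', prepend. Next row=LF[9]=7
Reversed output: overwhelmK$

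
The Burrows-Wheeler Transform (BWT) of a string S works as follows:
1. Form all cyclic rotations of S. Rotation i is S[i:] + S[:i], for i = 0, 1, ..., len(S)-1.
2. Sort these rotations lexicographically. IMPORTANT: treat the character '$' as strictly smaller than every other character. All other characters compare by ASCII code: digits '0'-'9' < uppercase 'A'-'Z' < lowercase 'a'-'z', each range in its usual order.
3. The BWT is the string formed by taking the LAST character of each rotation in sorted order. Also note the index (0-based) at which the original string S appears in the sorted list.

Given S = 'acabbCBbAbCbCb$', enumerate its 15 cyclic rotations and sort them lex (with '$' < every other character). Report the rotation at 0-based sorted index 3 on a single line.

Answer: CBbAbCbCb$acabb

Derivation:
All 15 rotations (rotation i = S[i:]+S[:i]):
  rot[0] = acabbCBbAbCbCb$
  rot[1] = cabbCBbAbCbCb$a
  rot[2] = abbCBbAbCbCb$ac
  rot[3] = bbCBbAbCbCb$aca
  rot[4] = bCBbAbCbCb$acab
  rot[5] = CBbAbCbCb$acabb
  rot[6] = BbAbCbCb$acabbC
  rot[7] = bAbCbCb$acabbCB
  rot[8] = AbCbCb$acabbCBb
  rot[9] = bCbCb$acabbCBbA
  rot[10] = CbCb$acabbCBbAb
  rot[11] = bCb$acabbCBbAbC
  rot[12] = Cb$acabbCBbAbCb
  rot[13] = b$acabbCBbAbCbC
  rot[14] = $acabbCBbAbCbCb
Sorted (with $ < everything):
  sorted[0] = $acabbCBbAbCbCb
  sorted[1] = AbCbCb$acabbCBb
  sorted[2] = BbAbCbCb$acabbC
  sorted[3] = CBbAbCbCb$acabb
  sorted[4] = Cb$acabbCBbAbCb
  sorted[5] = CbCb$acabbCBbAb
  sorted[6] = abbCBbAbCbCb$ac
  sorted[7] = acabbCBbAbCbCb$
  sorted[8] = b$acabbCBbAbCbC
  sorted[9] = bAbCbCb$acabbCB
  sorted[10] = bCBbAbCbCb$acab
  sorted[11] = bCb$acabbCBbAbC
  sorted[12] = bCbCb$acabbCBbA
  sorted[13] = bbCBbAbCbCb$aca
  sorted[14] = cabbCBbAbCbCb$a
sorted[3] = CBbAbCbCb$acabb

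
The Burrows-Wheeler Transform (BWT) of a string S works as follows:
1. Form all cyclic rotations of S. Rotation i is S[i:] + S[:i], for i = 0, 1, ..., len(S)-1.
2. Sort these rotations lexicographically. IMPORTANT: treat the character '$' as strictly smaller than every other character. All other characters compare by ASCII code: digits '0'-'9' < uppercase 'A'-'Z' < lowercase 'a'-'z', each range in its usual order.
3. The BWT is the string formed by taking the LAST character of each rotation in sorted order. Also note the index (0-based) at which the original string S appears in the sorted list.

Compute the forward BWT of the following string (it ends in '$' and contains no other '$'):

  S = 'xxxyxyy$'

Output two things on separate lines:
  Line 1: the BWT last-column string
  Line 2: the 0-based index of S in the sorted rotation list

All 8 rotations (rotation i = S[i:]+S[:i]):
  rot[0] = xxxyxyy$
  rot[1] = xxyxyy$x
  rot[2] = xyxyy$xx
  rot[3] = yxyy$xxx
  rot[4] = xyy$xxxy
  rot[5] = yy$xxxyx
  rot[6] = y$xxxyxy
  rot[7] = $xxxyxyy
Sorted (with $ < everything):
  sorted[0] = $xxxyxyy  (last char: 'y')
  sorted[1] = xxxyxyy$  (last char: '$')
  sorted[2] = xxyxyy$x  (last char: 'x')
  sorted[3] = xyxyy$xx  (last char: 'x')
  sorted[4] = xyy$xxxy  (last char: 'y')
  sorted[5] = y$xxxyxy  (last char: 'y')
  sorted[6] = yxyy$xxx  (last char: 'x')
  sorted[7] = yy$xxxyx  (last char: 'x')
Last column: y$xxyyxx
Original string S is at sorted index 1

Answer: y$xxyyxx
1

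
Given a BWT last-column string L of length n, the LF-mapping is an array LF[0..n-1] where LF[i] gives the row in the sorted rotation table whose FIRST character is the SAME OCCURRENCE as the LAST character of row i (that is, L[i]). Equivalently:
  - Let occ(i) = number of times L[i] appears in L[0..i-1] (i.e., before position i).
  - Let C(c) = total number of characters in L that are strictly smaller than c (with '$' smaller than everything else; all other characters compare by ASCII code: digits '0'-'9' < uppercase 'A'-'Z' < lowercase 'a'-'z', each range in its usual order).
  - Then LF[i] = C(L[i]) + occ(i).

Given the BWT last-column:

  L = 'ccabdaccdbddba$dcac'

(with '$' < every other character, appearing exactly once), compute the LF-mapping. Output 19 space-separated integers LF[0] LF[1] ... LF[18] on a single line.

Answer: 8 9 1 5 14 2 10 11 15 6 16 17 7 3 0 18 12 4 13

Derivation:
Char counts: '$':1, 'a':4, 'b':3, 'c':6, 'd':5
C (first-col start): C('$')=0, C('a')=1, C('b')=5, C('c')=8, C('d')=14
L[0]='c': occ=0, LF[0]=C('c')+0=8+0=8
L[1]='c': occ=1, LF[1]=C('c')+1=8+1=9
L[2]='a': occ=0, LF[2]=C('a')+0=1+0=1
L[3]='b': occ=0, LF[3]=C('b')+0=5+0=5
L[4]='d': occ=0, LF[4]=C('d')+0=14+0=14
L[5]='a': occ=1, LF[5]=C('a')+1=1+1=2
L[6]='c': occ=2, LF[6]=C('c')+2=8+2=10
L[7]='c': occ=3, LF[7]=C('c')+3=8+3=11
L[8]='d': occ=1, LF[8]=C('d')+1=14+1=15
L[9]='b': occ=1, LF[9]=C('b')+1=5+1=6
L[10]='d': occ=2, LF[10]=C('d')+2=14+2=16
L[11]='d': occ=3, LF[11]=C('d')+3=14+3=17
L[12]='b': occ=2, LF[12]=C('b')+2=5+2=7
L[13]='a': occ=2, LF[13]=C('a')+2=1+2=3
L[14]='$': occ=0, LF[14]=C('$')+0=0+0=0
L[15]='d': occ=4, LF[15]=C('d')+4=14+4=18
L[16]='c': occ=4, LF[16]=C('c')+4=8+4=12
L[17]='a': occ=3, LF[17]=C('a')+3=1+3=4
L[18]='c': occ=5, LF[18]=C('c')+5=8+5=13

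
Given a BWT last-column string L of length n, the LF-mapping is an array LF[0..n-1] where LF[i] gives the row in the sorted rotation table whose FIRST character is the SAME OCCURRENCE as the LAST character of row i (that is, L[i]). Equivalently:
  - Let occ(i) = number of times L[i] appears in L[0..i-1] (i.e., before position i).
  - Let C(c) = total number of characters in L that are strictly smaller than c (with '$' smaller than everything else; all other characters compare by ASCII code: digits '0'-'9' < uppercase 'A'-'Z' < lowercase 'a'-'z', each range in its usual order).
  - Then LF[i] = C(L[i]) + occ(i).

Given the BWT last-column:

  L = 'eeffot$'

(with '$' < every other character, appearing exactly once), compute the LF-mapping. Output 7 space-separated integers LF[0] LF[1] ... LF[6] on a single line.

Char counts: '$':1, 'e':2, 'f':2, 'o':1, 't':1
C (first-col start): C('$')=0, C('e')=1, C('f')=3, C('o')=5, C('t')=6
L[0]='e': occ=0, LF[0]=C('e')+0=1+0=1
L[1]='e': occ=1, LF[1]=C('e')+1=1+1=2
L[2]='f': occ=0, LF[2]=C('f')+0=3+0=3
L[3]='f': occ=1, LF[3]=C('f')+1=3+1=4
L[4]='o': occ=0, LF[4]=C('o')+0=5+0=5
L[5]='t': occ=0, LF[5]=C('t')+0=6+0=6
L[6]='$': occ=0, LF[6]=C('$')+0=0+0=0

Answer: 1 2 3 4 5 6 0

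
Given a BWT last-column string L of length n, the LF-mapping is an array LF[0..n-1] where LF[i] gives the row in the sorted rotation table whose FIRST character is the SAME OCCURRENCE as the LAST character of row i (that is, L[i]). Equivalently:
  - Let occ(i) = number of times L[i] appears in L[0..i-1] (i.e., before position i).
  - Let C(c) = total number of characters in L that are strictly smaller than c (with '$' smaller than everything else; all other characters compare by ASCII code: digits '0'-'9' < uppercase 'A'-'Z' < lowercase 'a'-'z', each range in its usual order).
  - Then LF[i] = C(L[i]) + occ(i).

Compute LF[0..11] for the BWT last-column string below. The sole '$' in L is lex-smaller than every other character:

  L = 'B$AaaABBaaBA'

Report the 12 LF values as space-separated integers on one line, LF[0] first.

Char counts: '$':1, 'A':3, 'B':4, 'a':4
C (first-col start): C('$')=0, C('A')=1, C('B')=4, C('a')=8
L[0]='B': occ=0, LF[0]=C('B')+0=4+0=4
L[1]='$': occ=0, LF[1]=C('$')+0=0+0=0
L[2]='A': occ=0, LF[2]=C('A')+0=1+0=1
L[3]='a': occ=0, LF[3]=C('a')+0=8+0=8
L[4]='a': occ=1, LF[4]=C('a')+1=8+1=9
L[5]='A': occ=1, LF[5]=C('A')+1=1+1=2
L[6]='B': occ=1, LF[6]=C('B')+1=4+1=5
L[7]='B': occ=2, LF[7]=C('B')+2=4+2=6
L[8]='a': occ=2, LF[8]=C('a')+2=8+2=10
L[9]='a': occ=3, LF[9]=C('a')+3=8+3=11
L[10]='B': occ=3, LF[10]=C('B')+3=4+3=7
L[11]='A': occ=2, LF[11]=C('A')+2=1+2=3

Answer: 4 0 1 8 9 2 5 6 10 11 7 3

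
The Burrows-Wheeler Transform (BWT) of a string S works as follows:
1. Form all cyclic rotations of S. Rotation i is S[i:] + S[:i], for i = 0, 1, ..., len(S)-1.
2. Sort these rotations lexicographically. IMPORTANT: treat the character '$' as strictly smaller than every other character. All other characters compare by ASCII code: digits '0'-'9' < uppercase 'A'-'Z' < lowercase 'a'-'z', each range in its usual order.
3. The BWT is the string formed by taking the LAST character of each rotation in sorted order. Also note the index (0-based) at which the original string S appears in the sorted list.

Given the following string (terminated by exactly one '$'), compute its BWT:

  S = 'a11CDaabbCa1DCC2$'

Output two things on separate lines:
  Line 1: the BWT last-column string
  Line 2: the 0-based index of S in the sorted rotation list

All 17 rotations (rotation i = S[i:]+S[:i]):
  rot[0] = a11CDaabbCa1DCC2$
  rot[1] = 11CDaabbCa1DCC2$a
  rot[2] = 1CDaabbCa1DCC2$a1
  rot[3] = CDaabbCa1DCC2$a11
  rot[4] = DaabbCa1DCC2$a11C
  rot[5] = aabbCa1DCC2$a11CD
  rot[6] = abbCa1DCC2$a11CDa
  rot[7] = bbCa1DCC2$a11CDaa
  rot[8] = bCa1DCC2$a11CDaab
  rot[9] = Ca1DCC2$a11CDaabb
  rot[10] = a1DCC2$a11CDaabbC
  rot[11] = 1DCC2$a11CDaabbCa
  rot[12] = DCC2$a11CDaabbCa1
  rot[13] = CC2$a11CDaabbCa1D
  rot[14] = C2$a11CDaabbCa1DC
  rot[15] = 2$a11CDaabbCa1DCC
  rot[16] = $a11CDaabbCa1DCC2
Sorted (with $ < everything):
  sorted[0] = $a11CDaabbCa1DCC2  (last char: '2')
  sorted[1] = 11CDaabbCa1DCC2$a  (last char: 'a')
  sorted[2] = 1CDaabbCa1DCC2$a1  (last char: '1')
  sorted[3] = 1DCC2$a11CDaabbCa  (last char: 'a')
  sorted[4] = 2$a11CDaabbCa1DCC  (last char: 'C')
  sorted[5] = C2$a11CDaabbCa1DC  (last char: 'C')
  sorted[6] = CC2$a11CDaabbCa1D  (last char: 'D')
  sorted[7] = CDaabbCa1DCC2$a11  (last char: '1')
  sorted[8] = Ca1DCC2$a11CDaabb  (last char: 'b')
  sorted[9] = DCC2$a11CDaabbCa1  (last char: '1')
  sorted[10] = DaabbCa1DCC2$a11C  (last char: 'C')
  sorted[11] = a11CDaabbCa1DCC2$  (last char: '$')
  sorted[12] = a1DCC2$a11CDaabbC  (last char: 'C')
  sorted[13] = aabbCa1DCC2$a11CD  (last char: 'D')
  sorted[14] = abbCa1DCC2$a11CDa  (last char: 'a')
  sorted[15] = bCa1DCC2$a11CDaab  (last char: 'b')
  sorted[16] = bbCa1DCC2$a11CDaa  (last char: 'a')
Last column: 2a1aCCD1b1C$CDaba
Original string S is at sorted index 11

Answer: 2a1aCCD1b1C$CDaba
11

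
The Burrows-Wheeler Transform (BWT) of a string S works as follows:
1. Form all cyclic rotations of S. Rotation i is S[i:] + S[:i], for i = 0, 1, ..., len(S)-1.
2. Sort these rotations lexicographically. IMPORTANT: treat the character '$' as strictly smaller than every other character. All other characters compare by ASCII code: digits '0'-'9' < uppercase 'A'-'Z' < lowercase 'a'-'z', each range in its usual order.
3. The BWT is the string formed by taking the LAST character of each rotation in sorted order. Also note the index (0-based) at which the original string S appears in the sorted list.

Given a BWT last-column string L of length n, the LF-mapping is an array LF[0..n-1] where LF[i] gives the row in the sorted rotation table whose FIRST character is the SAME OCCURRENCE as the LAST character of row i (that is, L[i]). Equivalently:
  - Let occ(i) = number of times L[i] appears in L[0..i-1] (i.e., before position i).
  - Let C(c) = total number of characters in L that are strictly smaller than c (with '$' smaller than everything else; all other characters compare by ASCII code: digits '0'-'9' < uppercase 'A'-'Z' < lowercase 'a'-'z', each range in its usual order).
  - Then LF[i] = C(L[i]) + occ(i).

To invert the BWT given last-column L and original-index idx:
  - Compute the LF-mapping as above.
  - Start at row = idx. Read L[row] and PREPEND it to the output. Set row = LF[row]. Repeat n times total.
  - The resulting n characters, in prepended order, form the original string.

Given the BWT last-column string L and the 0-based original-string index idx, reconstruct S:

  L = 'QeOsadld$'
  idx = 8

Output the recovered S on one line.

LF mapping: 2 6 1 8 3 4 7 5 0
Walk LF starting at row 8, prepending L[row]:
  step 1: row=8, L[8]='$', prepend. Next row=LF[8]=0
  step 2: row=0, L[0]='Q', prepend. Next row=LF[0]=2
  step 3: row=2, L[2]='O', prepend. Next row=LF[2]=1
  step 4: row=1, L[1]='e', prepend. Next row=LF[1]=6
  step 5: row=6, L[6]='l', prepend. Next row=LF[6]=7
  step 6: row=7, L[7]='d', prepend. Next row=LF[7]=5
  step 7: row=5, L[5]='d', prepend. Next row=LF[5]=4
  step 8: row=4, L[4]='a', prepend. Next row=LF[4]=3
  step 9: row=3, L[3]='s', prepend. Next row=LF[3]=8
Reversed output: saddleOQ$

Answer: saddleOQ$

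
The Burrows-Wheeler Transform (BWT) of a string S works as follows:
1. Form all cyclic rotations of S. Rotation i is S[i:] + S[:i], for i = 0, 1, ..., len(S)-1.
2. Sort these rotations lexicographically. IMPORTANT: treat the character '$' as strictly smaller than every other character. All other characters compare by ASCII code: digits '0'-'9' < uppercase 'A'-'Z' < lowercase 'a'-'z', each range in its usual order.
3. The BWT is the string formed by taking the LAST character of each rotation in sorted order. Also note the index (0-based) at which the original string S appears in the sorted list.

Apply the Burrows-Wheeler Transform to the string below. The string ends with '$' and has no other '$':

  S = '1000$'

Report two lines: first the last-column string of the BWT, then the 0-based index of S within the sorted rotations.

All 5 rotations (rotation i = S[i:]+S[:i]):
  rot[0] = 1000$
  rot[1] = 000$1
  rot[2] = 00$10
  rot[3] = 0$100
  rot[4] = $1000
Sorted (with $ < everything):
  sorted[0] = $1000  (last char: '0')
  sorted[1] = 0$100  (last char: '0')
  sorted[2] = 00$10  (last char: '0')
  sorted[3] = 000$1  (last char: '1')
  sorted[4] = 1000$  (last char: '$')
Last column: 0001$
Original string S is at sorted index 4

Answer: 0001$
4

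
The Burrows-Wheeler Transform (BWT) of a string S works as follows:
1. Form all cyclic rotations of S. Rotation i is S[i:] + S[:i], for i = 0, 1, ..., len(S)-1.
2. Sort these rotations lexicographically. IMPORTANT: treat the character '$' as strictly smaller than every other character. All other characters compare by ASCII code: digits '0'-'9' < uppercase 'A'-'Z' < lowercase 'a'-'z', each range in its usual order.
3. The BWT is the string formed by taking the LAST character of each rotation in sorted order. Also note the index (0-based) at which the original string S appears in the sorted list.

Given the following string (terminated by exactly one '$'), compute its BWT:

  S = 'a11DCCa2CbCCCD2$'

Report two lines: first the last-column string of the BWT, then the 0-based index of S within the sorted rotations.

All 16 rotations (rotation i = S[i:]+S[:i]):
  rot[0] = a11DCCa2CbCCCD2$
  rot[1] = 11DCCa2CbCCCD2$a
  rot[2] = 1DCCa2CbCCCD2$a1
  rot[3] = DCCa2CbCCCD2$a11
  rot[4] = CCa2CbCCCD2$a11D
  rot[5] = Ca2CbCCCD2$a11DC
  rot[6] = a2CbCCCD2$a11DCC
  rot[7] = 2CbCCCD2$a11DCCa
  rot[8] = CbCCCD2$a11DCCa2
  rot[9] = bCCCD2$a11DCCa2C
  rot[10] = CCCD2$a11DCCa2Cb
  rot[11] = CCD2$a11DCCa2CbC
  rot[12] = CD2$a11DCCa2CbCC
  rot[13] = D2$a11DCCa2CbCCC
  rot[14] = 2$a11DCCa2CbCCCD
  rot[15] = $a11DCCa2CbCCCD2
Sorted (with $ < everything):
  sorted[0] = $a11DCCa2CbCCCD2  (last char: '2')
  sorted[1] = 11DCCa2CbCCCD2$a  (last char: 'a')
  sorted[2] = 1DCCa2CbCCCD2$a1  (last char: '1')
  sorted[3] = 2$a11DCCa2CbCCCD  (last char: 'D')
  sorted[4] = 2CbCCCD2$a11DCCa  (last char: 'a')
  sorted[5] = CCCD2$a11DCCa2Cb  (last char: 'b')
  sorted[6] = CCD2$a11DCCa2CbC  (last char: 'C')
  sorted[7] = CCa2CbCCCD2$a11D  (last char: 'D')
  sorted[8] = CD2$a11DCCa2CbCC  (last char: 'C')
  sorted[9] = Ca2CbCCCD2$a11DC  (last char: 'C')
  sorted[10] = CbCCCD2$a11DCCa2  (last char: '2')
  sorted[11] = D2$a11DCCa2CbCCC  (last char: 'C')
  sorted[12] = DCCa2CbCCCD2$a11  (last char: '1')
  sorted[13] = a11DCCa2CbCCCD2$  (last char: '$')
  sorted[14] = a2CbCCCD2$a11DCC  (last char: 'C')
  sorted[15] = bCCCD2$a11DCCa2C  (last char: 'C')
Last column: 2a1DabCDCC2C1$CC
Original string S is at sorted index 13

Answer: 2a1DabCDCC2C1$CC
13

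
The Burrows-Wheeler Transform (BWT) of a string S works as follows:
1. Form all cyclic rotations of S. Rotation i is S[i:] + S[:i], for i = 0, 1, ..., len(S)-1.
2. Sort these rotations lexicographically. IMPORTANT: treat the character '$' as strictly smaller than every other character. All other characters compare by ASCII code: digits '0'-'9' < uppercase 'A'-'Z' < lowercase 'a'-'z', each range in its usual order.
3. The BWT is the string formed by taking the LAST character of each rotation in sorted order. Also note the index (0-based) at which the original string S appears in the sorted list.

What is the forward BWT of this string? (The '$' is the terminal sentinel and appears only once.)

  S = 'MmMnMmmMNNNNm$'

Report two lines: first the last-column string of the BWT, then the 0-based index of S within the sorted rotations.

Answer: mm$nmMNNNNmMMM
2

Derivation:
All 14 rotations (rotation i = S[i:]+S[:i]):
  rot[0] = MmMnMmmMNNNNm$
  rot[1] = mMnMmmMNNNNm$M
  rot[2] = MnMmmMNNNNm$Mm
  rot[3] = nMmmMNNNNm$MmM
  rot[4] = MmmMNNNNm$MmMn
  rot[5] = mmMNNNNm$MmMnM
  rot[6] = mMNNNNm$MmMnMm
  rot[7] = MNNNNm$MmMnMmm
  rot[8] = NNNNm$MmMnMmmM
  rot[9] = NNNm$MmMnMmmMN
  rot[10] = NNm$MmMnMmmMNN
  rot[11] = Nm$MmMnMmmMNNN
  rot[12] = m$MmMnMmmMNNNN
  rot[13] = $MmMnMmmMNNNNm
Sorted (with $ < everything):
  sorted[0] = $MmMnMmmMNNNNm  (last char: 'm')
  sorted[1] = MNNNNm$MmMnMmm  (last char: 'm')
  sorted[2] = MmMnMmmMNNNNm$  (last char: '$')
  sorted[3] = MmmMNNNNm$MmMn  (last char: 'n')
  sorted[4] = MnMmmMNNNNm$Mm  (last char: 'm')
  sorted[5] = NNNNm$MmMnMmmM  (last char: 'M')
  sorted[6] = NNNm$MmMnMmmMN  (last char: 'N')
  sorted[7] = NNm$MmMnMmmMNN  (last char: 'N')
  sorted[8] = Nm$MmMnMmmMNNN  (last char: 'N')
  sorted[9] = m$MmMnMmmMNNNN  (last char: 'N')
  sorted[10] = mMNNNNm$MmMnMm  (last char: 'm')
  sorted[11] = mMnMmmMNNNNm$M  (last char: 'M')
  sorted[12] = mmMNNNNm$MmMnM  (last char: 'M')
  sorted[13] = nMmmMNNNNm$MmM  (last char: 'M')
Last column: mm$nmMNNNNmMMM
Original string S is at sorted index 2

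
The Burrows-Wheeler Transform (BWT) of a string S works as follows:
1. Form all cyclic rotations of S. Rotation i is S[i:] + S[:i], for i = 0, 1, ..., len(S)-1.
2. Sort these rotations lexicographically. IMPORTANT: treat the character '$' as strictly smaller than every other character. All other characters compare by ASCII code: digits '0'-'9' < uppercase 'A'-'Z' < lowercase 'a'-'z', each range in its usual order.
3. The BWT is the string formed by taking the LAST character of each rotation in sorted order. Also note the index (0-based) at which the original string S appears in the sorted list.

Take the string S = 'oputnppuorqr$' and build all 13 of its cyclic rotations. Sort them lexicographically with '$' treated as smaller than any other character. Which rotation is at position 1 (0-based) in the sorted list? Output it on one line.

Answer: nppuorqr$oput

Derivation:
All 13 rotations (rotation i = S[i:]+S[:i]):
  rot[0] = oputnppuorqr$
  rot[1] = putnppuorqr$o
  rot[2] = utnppuorqr$op
  rot[3] = tnppuorqr$opu
  rot[4] = nppuorqr$oput
  rot[5] = ppuorqr$oputn
  rot[6] = puorqr$oputnp
  rot[7] = uorqr$oputnpp
  rot[8] = orqr$oputnppu
  rot[9] = rqr$oputnppuo
  rot[10] = qr$oputnppuor
  rot[11] = r$oputnppuorq
  rot[12] = $oputnppuorqr
Sorted (with $ < everything):
  sorted[0] = $oputnppuorqr
  sorted[1] = nppuorqr$oput
  sorted[2] = oputnppuorqr$
  sorted[3] = orqr$oputnppu
  sorted[4] = ppuorqr$oputn
  sorted[5] = puorqr$oputnp
  sorted[6] = putnppuorqr$o
  sorted[7] = qr$oputnppuor
  sorted[8] = r$oputnppuorq
  sorted[9] = rqr$oputnppuo
  sorted[10] = tnppuorqr$opu
  sorted[11] = uorqr$oputnpp
  sorted[12] = utnppuorqr$op
sorted[1] = nppuorqr$oput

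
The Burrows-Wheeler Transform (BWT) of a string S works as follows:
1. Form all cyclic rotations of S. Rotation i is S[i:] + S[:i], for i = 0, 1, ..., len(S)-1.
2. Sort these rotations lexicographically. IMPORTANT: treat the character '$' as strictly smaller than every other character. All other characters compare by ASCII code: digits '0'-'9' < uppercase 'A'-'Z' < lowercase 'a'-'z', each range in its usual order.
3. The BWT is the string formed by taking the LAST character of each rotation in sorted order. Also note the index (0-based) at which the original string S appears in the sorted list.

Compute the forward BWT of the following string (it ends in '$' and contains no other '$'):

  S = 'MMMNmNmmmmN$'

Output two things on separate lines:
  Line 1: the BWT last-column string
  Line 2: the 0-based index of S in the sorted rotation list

Answer: N$MMmMmmNmmN
1

Derivation:
All 12 rotations (rotation i = S[i:]+S[:i]):
  rot[0] = MMMNmNmmmmN$
  rot[1] = MMNmNmmmmN$M
  rot[2] = MNmNmmmmN$MM
  rot[3] = NmNmmmmN$MMM
  rot[4] = mNmmmmN$MMMN
  rot[5] = NmmmmN$MMMNm
  rot[6] = mmmmN$MMMNmN
  rot[7] = mmmN$MMMNmNm
  rot[8] = mmN$MMMNmNmm
  rot[9] = mN$MMMNmNmmm
  rot[10] = N$MMMNmNmmmm
  rot[11] = $MMMNmNmmmmN
Sorted (with $ < everything):
  sorted[0] = $MMMNmNmmmmN  (last char: 'N')
  sorted[1] = MMMNmNmmmmN$  (last char: '$')
  sorted[2] = MMNmNmmmmN$M  (last char: 'M')
  sorted[3] = MNmNmmmmN$MM  (last char: 'M')
  sorted[4] = N$MMMNmNmmmm  (last char: 'm')
  sorted[5] = NmNmmmmN$MMM  (last char: 'M')
  sorted[6] = NmmmmN$MMMNm  (last char: 'm')
  sorted[7] = mN$MMMNmNmmm  (last char: 'm')
  sorted[8] = mNmmmmN$MMMN  (last char: 'N')
  sorted[9] = mmN$MMMNmNmm  (last char: 'm')
  sorted[10] = mmmN$MMMNmNm  (last char: 'm')
  sorted[11] = mmmmN$MMMNmN  (last char: 'N')
Last column: N$MMmMmmNmmN
Original string S is at sorted index 1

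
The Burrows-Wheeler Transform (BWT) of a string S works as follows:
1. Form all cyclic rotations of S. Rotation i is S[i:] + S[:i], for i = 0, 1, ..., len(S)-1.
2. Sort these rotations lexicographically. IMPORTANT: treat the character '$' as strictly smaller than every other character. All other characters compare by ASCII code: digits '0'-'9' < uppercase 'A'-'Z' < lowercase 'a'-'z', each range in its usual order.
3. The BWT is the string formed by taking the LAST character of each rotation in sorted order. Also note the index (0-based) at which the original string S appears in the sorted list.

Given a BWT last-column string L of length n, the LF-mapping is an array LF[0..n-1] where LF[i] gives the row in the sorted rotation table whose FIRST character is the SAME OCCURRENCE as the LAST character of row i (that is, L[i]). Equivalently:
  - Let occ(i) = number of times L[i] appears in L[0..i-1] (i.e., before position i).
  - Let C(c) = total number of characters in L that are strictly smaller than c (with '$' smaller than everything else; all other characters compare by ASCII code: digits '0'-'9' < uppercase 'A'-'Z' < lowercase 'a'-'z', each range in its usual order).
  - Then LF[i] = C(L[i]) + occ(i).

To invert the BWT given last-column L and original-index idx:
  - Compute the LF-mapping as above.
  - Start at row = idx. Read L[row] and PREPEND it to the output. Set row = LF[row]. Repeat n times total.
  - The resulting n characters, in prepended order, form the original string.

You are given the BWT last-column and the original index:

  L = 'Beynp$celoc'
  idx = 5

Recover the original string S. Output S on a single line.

LF mapping: 1 4 10 7 9 0 2 5 6 8 3
Walk LF starting at row 5, prepending L[row]:
  step 1: row=5, L[5]='$', prepend. Next row=LF[5]=0
  step 2: row=0, L[0]='B', prepend. Next row=LF[0]=1
  step 3: row=1, L[1]='e', prepend. Next row=LF[1]=4
  step 4: row=4, L[4]='p', prepend. Next row=LF[4]=9
  step 5: row=9, L[9]='o', prepend. Next row=LF[9]=8
  step 6: row=8, L[8]='l', prepend. Next row=LF[8]=6
  step 7: row=6, L[6]='c', prepend. Next row=LF[6]=2
  step 8: row=2, L[2]='y', prepend. Next row=LF[2]=10
  step 9: row=10, L[10]='c', prepend. Next row=LF[10]=3
  step 10: row=3, L[3]='n', prepend. Next row=LF[3]=7
  step 11: row=7, L[7]='e', prepend. Next row=LF[7]=5
Reversed output: encyclopeB$

Answer: encyclopeB$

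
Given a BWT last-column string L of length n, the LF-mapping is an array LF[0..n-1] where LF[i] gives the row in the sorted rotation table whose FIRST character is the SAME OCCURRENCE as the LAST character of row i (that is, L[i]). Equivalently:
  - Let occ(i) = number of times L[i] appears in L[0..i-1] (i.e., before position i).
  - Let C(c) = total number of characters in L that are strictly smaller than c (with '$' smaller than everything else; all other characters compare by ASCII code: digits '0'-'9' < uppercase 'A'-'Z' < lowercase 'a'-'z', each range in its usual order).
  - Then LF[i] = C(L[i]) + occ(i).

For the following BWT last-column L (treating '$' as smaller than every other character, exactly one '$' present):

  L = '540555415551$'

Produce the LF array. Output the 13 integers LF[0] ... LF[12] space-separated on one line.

Char counts: '$':1, '0':1, '1':2, '4':2, '5':7
C (first-col start): C('$')=0, C('0')=1, C('1')=2, C('4')=4, C('5')=6
L[0]='5': occ=0, LF[0]=C('5')+0=6+0=6
L[1]='4': occ=0, LF[1]=C('4')+0=4+0=4
L[2]='0': occ=0, LF[2]=C('0')+0=1+0=1
L[3]='5': occ=1, LF[3]=C('5')+1=6+1=7
L[4]='5': occ=2, LF[4]=C('5')+2=6+2=8
L[5]='5': occ=3, LF[5]=C('5')+3=6+3=9
L[6]='4': occ=1, LF[6]=C('4')+1=4+1=5
L[7]='1': occ=0, LF[7]=C('1')+0=2+0=2
L[8]='5': occ=4, LF[8]=C('5')+4=6+4=10
L[9]='5': occ=5, LF[9]=C('5')+5=6+5=11
L[10]='5': occ=6, LF[10]=C('5')+6=6+6=12
L[11]='1': occ=1, LF[11]=C('1')+1=2+1=3
L[12]='$': occ=0, LF[12]=C('$')+0=0+0=0

Answer: 6 4 1 7 8 9 5 2 10 11 12 3 0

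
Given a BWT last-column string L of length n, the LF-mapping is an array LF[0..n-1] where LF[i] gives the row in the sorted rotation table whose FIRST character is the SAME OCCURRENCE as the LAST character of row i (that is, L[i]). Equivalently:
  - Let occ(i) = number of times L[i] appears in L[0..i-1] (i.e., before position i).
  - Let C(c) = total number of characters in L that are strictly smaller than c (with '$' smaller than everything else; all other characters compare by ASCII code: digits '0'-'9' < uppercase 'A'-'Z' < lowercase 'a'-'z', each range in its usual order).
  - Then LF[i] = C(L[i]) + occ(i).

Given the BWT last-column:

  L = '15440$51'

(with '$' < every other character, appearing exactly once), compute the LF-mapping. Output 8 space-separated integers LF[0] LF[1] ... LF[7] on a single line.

Char counts: '$':1, '0':1, '1':2, '4':2, '5':2
C (first-col start): C('$')=0, C('0')=1, C('1')=2, C('4')=4, C('5')=6
L[0]='1': occ=0, LF[0]=C('1')+0=2+0=2
L[1]='5': occ=0, LF[1]=C('5')+0=6+0=6
L[2]='4': occ=0, LF[2]=C('4')+0=4+0=4
L[3]='4': occ=1, LF[3]=C('4')+1=4+1=5
L[4]='0': occ=0, LF[4]=C('0')+0=1+0=1
L[5]='$': occ=0, LF[5]=C('$')+0=0+0=0
L[6]='5': occ=1, LF[6]=C('5')+1=6+1=7
L[7]='1': occ=1, LF[7]=C('1')+1=2+1=3

Answer: 2 6 4 5 1 0 7 3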